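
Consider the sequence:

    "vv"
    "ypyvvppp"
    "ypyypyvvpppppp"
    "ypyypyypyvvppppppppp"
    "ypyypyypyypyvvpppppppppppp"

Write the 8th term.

s(k+1) = ypy·s(k)·ppp, so each term gains ypy as a prefix and ppp as a suffix.
From ypyypyypyypyvvpppppppppppp, 3 further steps: ypyypyypyypyvvpppppppppppp → ypyypyypyypyypyvvppppppppppppppp → ypyypyypyypyypyypyvvpppppppppppppppppp → (answer).

ypyypyypyypyypyypyypyvvppppppppppppppppppppp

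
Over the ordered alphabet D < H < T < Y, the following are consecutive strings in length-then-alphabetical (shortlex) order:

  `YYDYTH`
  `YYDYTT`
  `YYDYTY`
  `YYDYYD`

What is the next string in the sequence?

YYDYYH

Find the rightmost character of YYDYYD below Y, bump it to the next letter, and reset everything to its right to D.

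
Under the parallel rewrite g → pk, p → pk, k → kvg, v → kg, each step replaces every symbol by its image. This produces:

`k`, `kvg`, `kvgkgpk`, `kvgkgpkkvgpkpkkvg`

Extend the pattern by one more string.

kvgkgpkkvgpkpkkvgkvgkgpkpkkvgpkkvgkvgkgpk

Replace each of the 17 characters of kvgkgpkkvgpkpkkvg in place — kvg kg pk kvg pk pk kvg kvg kg pk pk kvg pk kvg kvg kg pk — and concatenate.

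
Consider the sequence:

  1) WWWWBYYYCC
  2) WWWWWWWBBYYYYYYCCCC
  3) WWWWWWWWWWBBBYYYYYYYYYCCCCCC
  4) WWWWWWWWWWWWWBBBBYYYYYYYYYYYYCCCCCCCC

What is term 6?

Term n consists of 3n+1 W's, followed by n B's, followed by 3n Y's, followed by 2n C's (n = 1, 2, …).
At n = 6 the blocks have lengths 19, 6, 18, 12.

WWWWWWWWWWWWWWWWWWWBBBBBBYYYYYYYYYYYYYYYYYYCCCCCCCCCCCC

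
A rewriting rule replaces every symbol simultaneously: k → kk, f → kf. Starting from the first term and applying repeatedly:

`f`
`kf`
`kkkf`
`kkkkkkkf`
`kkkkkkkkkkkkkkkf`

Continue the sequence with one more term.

Replace each of the 16 characters of kkkkkkkkkkkkkkkf in place — kk kk kk kk kk kk kk kk kk kk kk kk kk kk kk kf — and concatenate.

kkkkkkkkkkkkkkkkkkkkkkkkkkkkkkkf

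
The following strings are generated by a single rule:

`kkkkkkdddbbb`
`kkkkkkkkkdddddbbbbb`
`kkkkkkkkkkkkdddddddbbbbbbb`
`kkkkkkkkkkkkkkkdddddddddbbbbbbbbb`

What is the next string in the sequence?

Term n consists of 3n k's, followed by 2n-1 d's, followed by 2n-1 b's, where the shown terms are n = 2, 3, 4, 5.
For the next term, n = 6, so the run lengths are 18, 11, 11.

kkkkkkkkkkkkkkkkkkdddddddddddbbbbbbbbbbb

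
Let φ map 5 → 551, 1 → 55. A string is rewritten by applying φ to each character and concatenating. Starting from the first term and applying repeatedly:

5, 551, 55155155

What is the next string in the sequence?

5515515555155155551551

Apply φ to 55155155 symbol by symbol: 5→551, 5→551, 1→55, 5→551, 5→551, 1→55, 5→551, 5→551; joined: 551 551 55 551 551 55 551 551.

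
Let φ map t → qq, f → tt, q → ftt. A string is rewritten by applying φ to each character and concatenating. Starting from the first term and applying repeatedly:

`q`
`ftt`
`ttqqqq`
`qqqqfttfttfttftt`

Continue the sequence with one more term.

Applying the rule to each of the 16 symbols of qqqqfttfttfttftt gives the pieces ftt ftt ftt ftt tt qq qq tt qq qq tt qq qq tt qq qq, which concatenate to the answer.

fttfttfttfttttqqqqttqqqqttqqqqttqqqq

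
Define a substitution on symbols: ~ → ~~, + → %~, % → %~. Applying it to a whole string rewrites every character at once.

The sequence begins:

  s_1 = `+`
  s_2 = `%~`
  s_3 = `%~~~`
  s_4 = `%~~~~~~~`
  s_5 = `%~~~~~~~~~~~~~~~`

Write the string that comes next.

Applying the rule to each of the 16 symbols of %~~~~~~~~~~~~~~~ gives the pieces %~ ~~ ~~ ~~ ~~ ~~ ~~ ~~ ~~ ~~ ~~ ~~ ~~ ~~ ~~ ~~, which concatenate to the answer.

%~~~~~~~~~~~~~~~~~~~~~~~~~~~~~~~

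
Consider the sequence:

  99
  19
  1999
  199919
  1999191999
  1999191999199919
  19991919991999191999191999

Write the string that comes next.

199919199919991919991919991999191999199919

From term 3 onward, concatenate the last term with the second-to-last: 19·99 = 1999, 1999·19 = 199919, …
The next term joins 19991919991999191999191999 and 1999191999199919.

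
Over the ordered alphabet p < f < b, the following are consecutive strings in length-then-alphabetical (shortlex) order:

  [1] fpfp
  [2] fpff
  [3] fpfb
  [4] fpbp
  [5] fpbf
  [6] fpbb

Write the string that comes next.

ffpp

Find the rightmost character of fpbb below b, bump it to the next letter, and reset everything to its right to p.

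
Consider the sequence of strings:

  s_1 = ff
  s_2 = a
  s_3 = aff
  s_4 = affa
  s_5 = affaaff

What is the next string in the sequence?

affaaffaffa

This is a Fibonacci-style word recurrence s(k) = s(k−1)·s(k−2): e.g. a·ff = aff.
The next term joins affaaff and affa.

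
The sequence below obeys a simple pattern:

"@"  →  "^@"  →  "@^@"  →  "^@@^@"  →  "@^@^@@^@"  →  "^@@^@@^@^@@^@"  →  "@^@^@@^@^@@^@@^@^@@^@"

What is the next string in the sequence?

This is a Fibonacci-style word recurrence s(k) = s(k−2)·s(k−1): e.g. @·^@ = @^@.
The next term joins ^@@^@@^@^@@^@ and @^@^@@^@^@@^@@^@^@@^@.

^@@^@@^@^@@^@@^@^@@^@^@@^@@^@^@@^@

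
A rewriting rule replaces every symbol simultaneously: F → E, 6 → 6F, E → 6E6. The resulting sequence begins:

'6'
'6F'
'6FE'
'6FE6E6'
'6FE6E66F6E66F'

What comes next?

φ(6FE6E66F6E66F) expands symbol-by-symbol to 6F E 6E6 6F 6E6 6F 6F E 6F 6E6 6F 6F E; joining the 13 pieces gives the next term.

6FE6E66F6E66F6FE6F6E66F6FE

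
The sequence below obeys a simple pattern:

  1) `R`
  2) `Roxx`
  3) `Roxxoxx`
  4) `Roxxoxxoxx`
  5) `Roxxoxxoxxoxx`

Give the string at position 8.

Each term is the previous one with oxx appended.
From Roxxoxxoxxoxx, 3 further steps: Roxxoxxoxxoxx → Roxxoxxoxxoxxoxx → Roxxoxxoxxoxxoxxoxx → (answer).

Roxxoxxoxxoxxoxxoxxoxx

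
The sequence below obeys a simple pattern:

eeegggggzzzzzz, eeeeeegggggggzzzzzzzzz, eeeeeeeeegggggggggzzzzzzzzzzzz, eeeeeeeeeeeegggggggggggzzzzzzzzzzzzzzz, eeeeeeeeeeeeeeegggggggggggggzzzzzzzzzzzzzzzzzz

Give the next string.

Each string has the form e^{3n} g^{2n+3} z^{3n+3} (n = 1, 2, …).
At n = 6 the blocks have lengths 18, 15, 21.

eeeeeeeeeeeeeeeeeegggggggggggggggzzzzzzzzzzzzzzzzzzzzz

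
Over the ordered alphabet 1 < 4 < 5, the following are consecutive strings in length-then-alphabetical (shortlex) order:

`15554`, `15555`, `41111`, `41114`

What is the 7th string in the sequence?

41144

Continuing the enumeration 3 steps past 41114: 41114 → 41115 → 41141 → (answer).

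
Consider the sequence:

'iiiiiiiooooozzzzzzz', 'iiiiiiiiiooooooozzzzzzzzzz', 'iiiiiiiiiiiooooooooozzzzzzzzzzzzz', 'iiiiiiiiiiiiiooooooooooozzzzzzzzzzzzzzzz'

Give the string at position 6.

iiiiiiiiiiiiiiiiiooooooooooooooozzzzzzzzzzzzzzzzzzzzzz

The n-th term is 2n+1 i's then 2n-1 o's then 3n-2 z's, where the shown terms are n = 3, 4, 5, 6.
For term 6, n = 8, so the run lengths are 17, 15, 22.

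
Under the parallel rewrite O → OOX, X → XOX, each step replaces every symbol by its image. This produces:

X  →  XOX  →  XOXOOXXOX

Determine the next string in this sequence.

Apply φ to XOXOOXXOX symbol by symbol: X→XOX, O→OOX, X→XOX, O→OOX, O→OOX, X→XOX, X→XOX, O→OOX, X→XOX; joined: XOX OOX XOX OOX OOX XOX XOX OOX XOX.

XOXOOXXOXOOXOOXXOXXOXOOXXOX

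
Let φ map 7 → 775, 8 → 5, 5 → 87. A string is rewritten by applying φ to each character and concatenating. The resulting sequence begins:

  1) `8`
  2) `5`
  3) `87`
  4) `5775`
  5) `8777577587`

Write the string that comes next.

577577577587775775875775

Expanding 8777577587: 8→5, 7→775, 7→775, 7→775, 5→87, 7→775, 7→775, 5→87, 8→5, 7→775. Concatenated: 5 775 775 775 87 775 775 87 5 775.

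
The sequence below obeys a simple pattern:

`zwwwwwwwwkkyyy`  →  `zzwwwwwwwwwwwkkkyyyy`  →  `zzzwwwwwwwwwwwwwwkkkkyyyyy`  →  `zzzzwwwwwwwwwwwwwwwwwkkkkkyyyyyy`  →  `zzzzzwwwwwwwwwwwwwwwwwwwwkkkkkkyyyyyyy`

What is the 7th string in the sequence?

Each string has the form z^{n-1} w^{3n+2} k^{n} y^{n+1}, where the shown terms are n = 2, 3, 4, 5, 6.
For term 7, n = 8, so the run lengths are 7, 26, 8, 9.

zzzzzzzwwwwwwwwwwwwwwwwwwwwwwwwwwkkkkkkkkyyyyyyyyy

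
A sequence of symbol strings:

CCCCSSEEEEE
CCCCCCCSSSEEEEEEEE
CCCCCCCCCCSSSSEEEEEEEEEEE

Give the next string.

CCCCCCCCCCCCCSSSSSEEEEEEEEEEEEEE

Reading off run lengths: C runs 4, 7, 10; S runs 2, 3, 4; E runs 5, 8, 11 — each is linear in n, where the shown terms are n = 2, 3, 4.
Setting n = 5 gives 13, 5, 14 characters in each block.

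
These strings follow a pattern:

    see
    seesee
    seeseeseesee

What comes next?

seeseeseeseeseeseeseesee

s(k+1) = s(k)·s(k) — each term doubles the last.
So the next term is two copies of seeseeseesee.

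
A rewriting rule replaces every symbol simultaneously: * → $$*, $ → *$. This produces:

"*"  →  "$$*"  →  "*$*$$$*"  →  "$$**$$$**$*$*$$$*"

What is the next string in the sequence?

*$*$$$*$$**$*$*$$$*$$**$$$**$$$**$*$*$$$*

Applying the rule to each of the 17 symbols of $$**$$$**$*$*$$$* gives the pieces *$ *$ $$* $$* *$ *$ *$ $$* $$* *$ $$* *$ $$* *$ *$ *$ $$*, which concatenate to the answer.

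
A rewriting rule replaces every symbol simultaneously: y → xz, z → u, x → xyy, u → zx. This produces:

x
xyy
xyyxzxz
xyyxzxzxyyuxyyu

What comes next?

Applying the rule to each of the 15 symbols of xyyxzxzxyyuxyyu gives the pieces xyy xz xz xyy u xyy u xyy xz xz zx xyy xz xz zx, which concatenate to the answer.

xyyxzxzxyyuxyyuxyyxzxzzxxyyxzxzzx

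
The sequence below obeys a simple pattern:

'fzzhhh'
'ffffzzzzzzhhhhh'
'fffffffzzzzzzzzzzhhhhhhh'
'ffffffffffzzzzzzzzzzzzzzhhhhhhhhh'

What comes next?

The n-th term is 3n-2 f's then 4n-2 z's then 2n+1 h's (n = 1, 2, …).
For the next term, n = 5, so the run lengths are 13, 18, 11.

fffffffffffffzzzzzzzzzzzzzzzzzzhhhhhhhhhhh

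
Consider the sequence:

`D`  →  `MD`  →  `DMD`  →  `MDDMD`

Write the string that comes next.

DMDMDDMD

This is a Fibonacci-style word recurrence s(k) = s(k−2)·s(k−1): e.g. D·MD = DMD.
So term 5 is DMD·MDDMD.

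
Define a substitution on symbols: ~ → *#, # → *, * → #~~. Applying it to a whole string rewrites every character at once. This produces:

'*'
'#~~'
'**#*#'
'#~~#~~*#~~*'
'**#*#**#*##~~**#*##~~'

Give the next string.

Rewriting the 21 symbols of **#*#**#*##~~**#*##~~ one by one yields #~~ #~~ * #~~ * #~~ #~~ * #~~ * * *# *# #~~ #~~ * #~~ * * *# *#; concatenated:

#~~#~~*#~~*#~~#~~*#~~***#*##~~#~~*#~~***#*#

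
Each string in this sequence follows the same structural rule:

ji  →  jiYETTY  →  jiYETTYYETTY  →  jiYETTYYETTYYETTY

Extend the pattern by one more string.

jiYETTYYETTYYETTYYETTY

Each term is the previous one with YETTY appended.
One more step from jiYETTYYETTYYETTY gives the answer.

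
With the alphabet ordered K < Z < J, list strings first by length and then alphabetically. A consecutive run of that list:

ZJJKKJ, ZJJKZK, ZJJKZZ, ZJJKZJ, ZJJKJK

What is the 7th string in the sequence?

Advancing 2 positions from ZJJKJK through ZJJKJK → ZJJKJZ reaches term 7.

ZJJKJJ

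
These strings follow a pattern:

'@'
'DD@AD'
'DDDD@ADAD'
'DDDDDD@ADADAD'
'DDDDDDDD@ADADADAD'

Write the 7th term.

Every step adds DD to the front and AD to the end of the previous string.
From DDDDDDDD@ADADADAD, 2 further steps: DDDDDDDD@ADADADAD → DDDDDDDDDD@ADADADADAD → (answer).

DDDDDDDDDDDD@ADADADADADAD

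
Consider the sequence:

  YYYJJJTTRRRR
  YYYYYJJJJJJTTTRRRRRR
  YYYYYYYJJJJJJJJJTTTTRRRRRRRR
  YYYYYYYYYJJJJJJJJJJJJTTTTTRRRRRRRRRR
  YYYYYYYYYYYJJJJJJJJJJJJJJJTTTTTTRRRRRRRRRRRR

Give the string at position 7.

Term n consists of 2n+1 Y's, followed by 3n J's, followed by n+1 T's, followed by 2n+2 R's (n = 1, 2, …).
Setting n = 7 gives 15, 21, 8, 16 characters in each block.

YYYYYYYYYYYYYYYJJJJJJJJJJJJJJJJJJJJJTTTTTTTTRRRRRRRRRRRRRRRR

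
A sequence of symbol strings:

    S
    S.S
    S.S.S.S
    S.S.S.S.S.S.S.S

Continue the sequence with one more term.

S.S.S.S.S.S.S.S.S.S.S.S.S.S.S.S

Every step duplicates the string with '.' between the halves.
So the next term is two copies of S.S.S.S.S.S.S.S with '.' between the halves.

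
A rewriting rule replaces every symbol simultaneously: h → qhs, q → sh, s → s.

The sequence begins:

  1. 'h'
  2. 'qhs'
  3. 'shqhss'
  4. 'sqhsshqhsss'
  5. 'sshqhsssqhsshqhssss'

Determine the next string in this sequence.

Rewriting the 19 symbols of sshqhsssqhsshqhssss one by one yields s s qhs sh qhs s s s sh qhs s s qhs sh qhs s s s s; concatenated:

ssqhsshqhssssshqhsssqhsshqhsssss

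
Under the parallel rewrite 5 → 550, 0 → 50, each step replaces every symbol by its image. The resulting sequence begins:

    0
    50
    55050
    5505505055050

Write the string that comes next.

Rewriting the 13 symbols of 5505505055050 one by one yields 550 550 50 550 550 50 550 50 550 550 50 550 50; concatenated:

5505505055055050550505505505055050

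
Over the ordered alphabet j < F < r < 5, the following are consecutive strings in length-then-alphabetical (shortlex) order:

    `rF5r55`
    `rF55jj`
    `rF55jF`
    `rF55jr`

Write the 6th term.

Advancing 2 positions from rF55jr through rF55jr → rF55j5 reaches term 6.

rF55Fj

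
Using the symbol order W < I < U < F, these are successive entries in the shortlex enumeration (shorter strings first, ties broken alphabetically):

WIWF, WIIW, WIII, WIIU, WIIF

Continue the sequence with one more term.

The successor of WIIF increments the rightmost position that isn't already F and resets every position after it to W.

WIUW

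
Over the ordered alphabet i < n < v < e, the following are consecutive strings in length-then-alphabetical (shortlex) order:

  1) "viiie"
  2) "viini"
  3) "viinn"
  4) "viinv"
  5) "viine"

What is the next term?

viivi

The successor of viine increments the rightmost position that isn't already e and resets every position after it to i.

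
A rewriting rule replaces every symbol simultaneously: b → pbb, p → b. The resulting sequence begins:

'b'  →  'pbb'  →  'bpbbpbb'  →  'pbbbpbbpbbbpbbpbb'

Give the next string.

Replace each of the 17 characters of pbbbpbbpbbbpbbpbb in place — b pbb pbb pbb b pbb pbb b pbb pbb pbb b pbb pbb b pbb pbb — and concatenate.

bpbbpbbpbbbpbbpbbbpbbpbbpbbbpbbpbbbpbbpbb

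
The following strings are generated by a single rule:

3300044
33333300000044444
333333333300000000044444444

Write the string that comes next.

3333333333333300000000000044444444444

Reading off run lengths: 3 runs 2, 6, 10; 0 runs 3, 6, 9; 4 runs 2, 5, 8 — each is linear in n (n = 1, 2, …).
At n = 4 the blocks have lengths 14, 12, 11.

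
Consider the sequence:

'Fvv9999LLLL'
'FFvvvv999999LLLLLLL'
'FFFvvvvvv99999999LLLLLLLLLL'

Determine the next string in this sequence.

Term n consists of n F's, followed by 2n v's, followed by 2n+2 9's, followed by 3n+1 L's (n = 1, 2, …).
At n = 4 the blocks have lengths 4, 8, 10, 13.

FFFFvvvvvvvv9999999999LLLLLLLLLLLLL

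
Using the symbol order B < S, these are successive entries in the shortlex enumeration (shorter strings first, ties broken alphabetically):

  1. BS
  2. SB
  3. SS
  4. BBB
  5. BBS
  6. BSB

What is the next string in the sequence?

BSS

Treat BSB as a base-2 numeral over the given alphabet and add one, carrying through any trailing S's.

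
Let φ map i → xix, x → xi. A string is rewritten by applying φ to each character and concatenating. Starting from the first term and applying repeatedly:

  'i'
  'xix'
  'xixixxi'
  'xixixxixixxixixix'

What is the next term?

xixixxixixxixixixxixixxixixixxixixxixixxi

Replace each of the 17 characters of xixixxixixxixixix in place — xi xix xi xix xi xi xix xi xix xi xi xix xi xix xi xix xi — and concatenate.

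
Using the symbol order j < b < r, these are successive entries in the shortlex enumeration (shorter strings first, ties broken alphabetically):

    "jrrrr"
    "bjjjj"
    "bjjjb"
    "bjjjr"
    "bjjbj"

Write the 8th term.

bjjrj

Continuing the enumeration 3 steps past bjjbj: bjjbj → bjjbb → bjjbr → (answer).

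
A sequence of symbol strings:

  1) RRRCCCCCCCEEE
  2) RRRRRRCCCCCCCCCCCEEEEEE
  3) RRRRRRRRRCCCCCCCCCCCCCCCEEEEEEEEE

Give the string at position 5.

RRRRRRRRRRRRRRRCCCCCCCCCCCCCCCCCCCCCCCEEEEEEEEEEEEEEE

Reading off run lengths: R runs 3, 6, 9; C runs 7, 11, 15; E runs 3, 6, 9 — each is linear in n (n = 1, 2, …).
Setting n = 5 gives 15, 23, 15 characters in each block.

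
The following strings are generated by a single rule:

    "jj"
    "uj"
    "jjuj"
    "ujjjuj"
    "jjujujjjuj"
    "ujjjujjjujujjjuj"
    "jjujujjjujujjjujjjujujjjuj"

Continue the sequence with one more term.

From term 3 onward, concatenate the second-to-last term with the last: jj·uj = jjuj, uj·jjuj = ujjjuj, …
So term 8 is ujjjujjjujujjjuj·jjujujjjujujjjujjjujujjjuj.

ujjjujjjujujjjujjjujujjjujujjjujjjujujjjuj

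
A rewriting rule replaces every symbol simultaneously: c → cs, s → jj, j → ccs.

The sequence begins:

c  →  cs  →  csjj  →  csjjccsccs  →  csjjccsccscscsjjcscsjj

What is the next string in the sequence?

φ(csjjccsccscscsjjcscsjj) expands symbol-by-symbol to cs jj ccs ccs cs cs jj cs cs jj cs jj cs jj ccs ccs cs jj cs jj ccs ccs; joining the 22 pieces gives the next term.

csjjccsccscscsjjcscsjjcsjjcsjjccsccscsjjcsjjccsccs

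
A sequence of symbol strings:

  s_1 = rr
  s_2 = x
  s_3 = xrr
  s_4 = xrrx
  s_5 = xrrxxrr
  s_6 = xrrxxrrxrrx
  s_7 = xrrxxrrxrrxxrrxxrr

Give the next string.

xrrxxrrxrrxxrrxxrrxrrxxrrxrrx

This is a Fibonacci-style word recurrence s(k) = s(k−1)·s(k−2): e.g. x·rr = xrr.
Continuing: xrrxxrrxrrxxrrxxrr · xrrxxrrxrrx gives term 8.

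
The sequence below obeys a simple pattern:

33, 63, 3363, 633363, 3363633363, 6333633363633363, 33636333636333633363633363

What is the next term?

633363336363336333636333636333633363633363

Each term (from the third on) is the two preceding terms concatenated in order: term 3 = 33·63 = 3363.
The next term joins 6333633363633363 and 33636333636333633363633363.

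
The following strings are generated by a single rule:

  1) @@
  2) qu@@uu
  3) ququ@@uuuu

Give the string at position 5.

Every step adds qu to the front and uu to the end of the previous string.
From ququ@@uuuu, 2 further steps: ququ@@uuuu → quququ@@uuuuuu → (answer).

ququququ@@uuuuuuuu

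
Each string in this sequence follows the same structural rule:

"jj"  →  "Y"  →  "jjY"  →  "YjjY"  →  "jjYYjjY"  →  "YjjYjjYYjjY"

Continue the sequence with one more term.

From term 3 onward, concatenate the second-to-last term with the last: jj·Y = jjY, Y·jjY = YjjY, …
Continuing: jjYYjjY · YjjYjjYYjjY gives term 7.

jjYYjjYYjjYjjYYjjY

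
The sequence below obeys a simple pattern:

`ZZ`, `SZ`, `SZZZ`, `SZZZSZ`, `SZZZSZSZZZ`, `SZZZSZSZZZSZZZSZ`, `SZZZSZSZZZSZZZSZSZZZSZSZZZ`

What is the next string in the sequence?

SZZZSZSZZZSZZZSZSZZZSZSZZZSZZZSZSZZZSZZZSZ

This is a Fibonacci-style word recurrence s(k) = s(k−1)·s(k−2): e.g. SZ·ZZ = SZZZ.
The next term joins SZZZSZSZZZSZZZSZSZZZSZSZZZ and SZZZSZSZZZSZZZSZ.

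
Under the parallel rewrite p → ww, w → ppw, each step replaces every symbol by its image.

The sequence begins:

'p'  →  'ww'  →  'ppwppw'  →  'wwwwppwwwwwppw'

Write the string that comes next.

ppwppwppwppwwwwwppwppwppwppwppwwwwwppw

Replace each of the 14 characters of wwwwppwwwwwppw in place — ppw ppw ppw ppw ww ww ppw ppw ppw ppw ppw ww ww ppw — and concatenate.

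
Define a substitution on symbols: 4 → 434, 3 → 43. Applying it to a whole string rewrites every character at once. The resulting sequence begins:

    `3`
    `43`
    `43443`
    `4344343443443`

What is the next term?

4344343443443434434344344343443443

Replace each of the 13 characters of 4344343443443 in place — 434 43 434 434 43 434 43 434 434 43 434 434 43 — and concatenate.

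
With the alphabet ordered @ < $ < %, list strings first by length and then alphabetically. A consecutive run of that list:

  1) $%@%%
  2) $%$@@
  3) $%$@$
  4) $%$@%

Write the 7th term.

Continuing the enumeration 3 steps past $%$@%: $%$@% → $%$$@ → $%$$$ → (answer).

$%$$%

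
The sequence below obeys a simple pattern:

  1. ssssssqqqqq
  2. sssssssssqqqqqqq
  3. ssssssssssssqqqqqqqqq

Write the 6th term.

The n-th term is 3n s's then 2n+1 q's, where the shown terms are n = 2, 3, 4.
At n = 7 the blocks have lengths 21, 15.

sssssssssssssssssssssqqqqqqqqqqqqqqq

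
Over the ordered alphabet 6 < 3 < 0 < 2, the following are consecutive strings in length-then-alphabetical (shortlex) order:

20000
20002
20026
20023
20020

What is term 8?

20263

Advancing 3 positions from 20020 through 20020 → 20022 → 20266 reaches term 8.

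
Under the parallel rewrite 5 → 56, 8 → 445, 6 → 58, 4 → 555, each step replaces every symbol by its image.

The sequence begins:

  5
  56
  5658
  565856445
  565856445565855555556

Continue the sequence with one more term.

Rewriting the 21 symbols of 565856445565855555556 one by one yields 56 58 56 445 56 58 555 555 56 56 58 56 445 56 56 56 56 56 56 56 58; concatenated:

5658564455658555555565658564455656565656565658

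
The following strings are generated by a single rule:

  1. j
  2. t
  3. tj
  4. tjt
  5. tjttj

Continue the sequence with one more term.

Each term (from the third on) is the previous term followed by the one before it: term 3 = t·j = tj.
Continuing: tjttj · tjt gives term 6.

tjttjtjt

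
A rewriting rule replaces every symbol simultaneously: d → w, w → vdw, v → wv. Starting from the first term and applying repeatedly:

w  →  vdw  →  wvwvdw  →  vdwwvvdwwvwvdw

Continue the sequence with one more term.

Rewriting the 14 symbols of vdwwvvdwwvwvdw one by one yields wv w vdw vdw wv wv w vdw vdw wv vdw wv w vdw; concatenated:

wvwvdwvdwwvwvwvdwvdwwvvdwwvwvdw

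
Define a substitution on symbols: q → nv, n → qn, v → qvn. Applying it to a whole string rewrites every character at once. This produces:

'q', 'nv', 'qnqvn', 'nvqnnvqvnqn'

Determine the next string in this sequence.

Apply φ to nvqnnvqvnqn symbol by symbol: n→qn, v→qvn, q→nv, n→qn, n→qn, v→qvn, q→nv, v→qvn, n→qn, q→nv, n→qn; joined: qn qvn nv qn qn qvn nv qvn qn nv qn.

qnqvnnvqnqnqvnnvqvnqnnvqn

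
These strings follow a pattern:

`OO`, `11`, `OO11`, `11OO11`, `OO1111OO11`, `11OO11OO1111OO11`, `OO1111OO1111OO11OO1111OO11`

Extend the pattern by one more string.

11OO11OO1111OO11OO1111OO1111OO11OO1111OO11

This is a Fibonacci-style word recurrence s(k) = s(k−2)·s(k−1): e.g. OO·11 = OO11.
Continuing: 11OO11OO1111OO11 · OO1111OO1111OO11OO1111OO11 gives term 8.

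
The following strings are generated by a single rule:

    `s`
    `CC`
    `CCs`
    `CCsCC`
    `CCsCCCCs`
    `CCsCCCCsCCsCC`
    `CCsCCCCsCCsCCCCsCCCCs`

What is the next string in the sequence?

CCsCCCCsCCsCCCCsCCCCsCCsCCCCsCCsCC

Each term (from the third on) is the previous term followed by the one before it: term 3 = CC·s = CCs.
Continuing: CCsCCCCsCCsCCCCsCCCCs · CCsCCCCsCCsCC gives term 8.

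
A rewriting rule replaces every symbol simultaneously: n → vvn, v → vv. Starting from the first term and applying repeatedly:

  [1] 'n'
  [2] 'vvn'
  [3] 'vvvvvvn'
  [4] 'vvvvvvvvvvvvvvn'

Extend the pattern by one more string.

Rewriting the 15 symbols of vvvvvvvvvvvvvvn one by one yields vv vv vv vv vv vv vv vv vv vv vv vv vv vv vvn; concatenated:

vvvvvvvvvvvvvvvvvvvvvvvvvvvvvvn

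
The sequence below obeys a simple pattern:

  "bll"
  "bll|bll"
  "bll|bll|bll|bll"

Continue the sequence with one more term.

Every step duplicates the string with '|' between the halves.
Doubling bll|bll|bll|bll with '|' between the halves:

bll|bll|bll|bll|bll|bll|bll|bll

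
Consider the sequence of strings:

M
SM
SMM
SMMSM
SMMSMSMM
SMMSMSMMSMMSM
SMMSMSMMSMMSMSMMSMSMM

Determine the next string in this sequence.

SMMSMSMMSMMSMSMMSMSMMSMMSMSMMSMMSM

Each term (from the third on) is the previous term followed by the one before it: term 3 = SM·M = SMM.
Continuing: SMMSMSMMSMMSMSMMSMSMM · SMMSMSMMSMMSM gives term 8.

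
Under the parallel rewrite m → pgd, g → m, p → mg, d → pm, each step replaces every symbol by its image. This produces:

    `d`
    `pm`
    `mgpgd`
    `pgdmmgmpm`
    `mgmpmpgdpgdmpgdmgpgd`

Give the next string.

φ(mgmpmpgdpgdmpgdmgpgd) expands symbol-by-symbol to pgd m pgd mg pgd mg m pm mg m pm pgd mg m pm pgd m mg m pm; joining the 20 pieces gives the next term.

pgdmpgdmgpgdmgmpmmgmpmpgdmgmpmpgdmmgmpm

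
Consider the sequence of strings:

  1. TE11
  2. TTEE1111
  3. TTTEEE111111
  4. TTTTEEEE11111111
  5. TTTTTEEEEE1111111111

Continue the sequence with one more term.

Term n consists of n T's, followed by n E's, followed by 2n 1's (n = 1, 2, …).
Setting n = 6 gives 6, 6, 12 characters in each block.

TTTTTTEEEEEE111111111111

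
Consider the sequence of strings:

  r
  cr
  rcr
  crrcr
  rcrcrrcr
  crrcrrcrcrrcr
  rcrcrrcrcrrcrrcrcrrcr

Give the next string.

crrcrrcrcrrcrrcrcrrcrcrrcrrcrcrrcr

From term 3 onward, concatenate the second-to-last term with the last: r·cr = rcr, cr·rcr = crrcr, …
Continuing: crrcrrcrcrrcr · rcrcrrcrcrrcrrcrcrrcr gives term 8.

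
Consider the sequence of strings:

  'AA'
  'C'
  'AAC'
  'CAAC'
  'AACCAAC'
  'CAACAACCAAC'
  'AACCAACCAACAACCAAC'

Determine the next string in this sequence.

Each term (from the third on) is the two preceding terms concatenated in order: term 3 = AA·C = AAC.
Continuing: CAACAACCAAC · AACCAACCAACAACCAAC gives term 8.

CAACAACCAACAACCAACCAACAACCAAC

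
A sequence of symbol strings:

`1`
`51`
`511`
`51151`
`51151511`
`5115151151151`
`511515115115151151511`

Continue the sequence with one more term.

5115151151151511515115115151151151

Each term (from the third on) is the previous term followed by the one before it: term 3 = 51·1 = 511.
The next term joins 511515115115151151511 and 5115151151151.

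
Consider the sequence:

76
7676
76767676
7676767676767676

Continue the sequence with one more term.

Every step duplicates the string.
So the next term is two copies of 7676767676767676.

76767676767676767676767676767676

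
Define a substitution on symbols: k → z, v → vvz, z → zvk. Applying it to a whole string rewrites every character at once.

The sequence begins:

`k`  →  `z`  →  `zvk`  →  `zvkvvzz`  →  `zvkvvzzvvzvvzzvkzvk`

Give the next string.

Rewriting the 19 symbols of zvkvvzzvvzvvzzvkzvk one by one yields zvk vvz z vvz vvz zvk zvk vvz vvz zvk vvz vvz zvk zvk vvz z zvk vvz z; concatenated:

zvkvvzzvvzvvzzvkzvkvvzvvzzvkvvzvvzzvkzvkvvzzzvkvvzz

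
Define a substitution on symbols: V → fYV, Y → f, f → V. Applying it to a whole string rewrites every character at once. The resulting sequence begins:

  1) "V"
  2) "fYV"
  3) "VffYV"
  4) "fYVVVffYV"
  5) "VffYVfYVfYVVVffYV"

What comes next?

fYVVVffYVVffYVVffYVfYVfYVVVffYV

φ(VffYVfYVfYVVVffYV) expands symbol-by-symbol to fYV V V f fYV V f fYV V f fYV fYV fYV V V f fYV; joining the 17 pieces gives the next term.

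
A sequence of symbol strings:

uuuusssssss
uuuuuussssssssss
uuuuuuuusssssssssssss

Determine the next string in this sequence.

uuuuuuuuuussssssssssssssss

Reading off run lengths: u runs 4, 6, 8; s runs 7, 10, 13 — each is linear in n, where the shown terms are n = 2, 3, 4.
Setting n = 5 gives 10, 16 characters in each block.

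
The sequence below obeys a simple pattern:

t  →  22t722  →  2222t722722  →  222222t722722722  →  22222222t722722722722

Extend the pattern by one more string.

2222222222t722722722722722

s(k+1) = 22·s(k)·722, so each term gains 22 as a prefix and 722 as a suffix.
So the next term is 22·22222222t722722722722·722.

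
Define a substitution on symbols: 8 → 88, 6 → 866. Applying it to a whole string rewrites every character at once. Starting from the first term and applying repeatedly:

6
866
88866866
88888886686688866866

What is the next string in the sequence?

Rewriting the 20 symbols of 88888886686688866866 one by one yields 88 88 88 88 88 88 88 866 866 88 866 866 88 88 88 866 866 88 866 866; concatenated:

888888888888888668668886686688888886686688866866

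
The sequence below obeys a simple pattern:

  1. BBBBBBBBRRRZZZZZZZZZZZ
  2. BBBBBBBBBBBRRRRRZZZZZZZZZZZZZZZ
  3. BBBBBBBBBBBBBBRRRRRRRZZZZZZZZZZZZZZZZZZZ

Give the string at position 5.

BBBBBBBBBBBBBBBBBBBBRRRRRRRRRRRZZZZZZZZZZZZZZZZZZZZZZZZZZZ

Reading off run lengths: B runs 8, 11, 14; R runs 3, 5, 7; Z runs 11, 15, 19 — each is linear in n, where the shown terms are n = 2, 3, 4.
At n = 6 the blocks have lengths 20, 11, 27.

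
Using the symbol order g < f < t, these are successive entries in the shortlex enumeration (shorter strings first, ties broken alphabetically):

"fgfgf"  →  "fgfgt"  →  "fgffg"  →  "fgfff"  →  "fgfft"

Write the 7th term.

Continuing the enumeration 2 steps past fgfft: fgfft → fgftg → (answer).

fgftf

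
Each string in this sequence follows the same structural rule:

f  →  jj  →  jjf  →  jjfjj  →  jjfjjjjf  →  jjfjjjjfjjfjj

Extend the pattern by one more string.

Each term (from the third on) is the previous term followed by the one before it: term 3 = jj·f = jjf.
The next term joins jjfjjjjfjjfjj and jjfjjjjf.

jjfjjjjfjjfjjjjfjjjjf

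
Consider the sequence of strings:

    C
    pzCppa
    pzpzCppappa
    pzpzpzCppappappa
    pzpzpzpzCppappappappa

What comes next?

s(k+1) = pz·s(k)·ppa, so each term gains pz as a prefix and ppa as a suffix.
One more step from pzpzpzpzCppappappappa gives the answer.

pzpzpzpzpzCppappappappappa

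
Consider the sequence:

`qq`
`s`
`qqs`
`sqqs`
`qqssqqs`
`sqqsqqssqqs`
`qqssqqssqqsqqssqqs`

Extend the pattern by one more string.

This is a Fibonacci-style word recurrence s(k) = s(k−2)·s(k−1): e.g. qq·s = qqs.
So term 8 is sqqsqqssqqs·qqssqqssqqsqqssqqs.

sqqsqqssqqsqqssqqssqqsqqssqqs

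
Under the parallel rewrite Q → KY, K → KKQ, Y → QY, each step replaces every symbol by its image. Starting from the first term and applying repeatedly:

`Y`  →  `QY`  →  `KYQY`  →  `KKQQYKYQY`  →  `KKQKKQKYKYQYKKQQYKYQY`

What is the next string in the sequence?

Applying the rule to each of the 21 symbols of KKQKKQKYKYQYKKQQYKYQY gives the pieces KKQ KKQ KY KKQ KKQ KY KKQ QY KKQ QY KY QY KKQ KKQ KY KY QY KKQ QY KY QY, which concatenate to the answer.

KKQKKQKYKKQKKQKYKKQQYKKQQYKYQYKKQKKQKYKYQYKKQQYKYQY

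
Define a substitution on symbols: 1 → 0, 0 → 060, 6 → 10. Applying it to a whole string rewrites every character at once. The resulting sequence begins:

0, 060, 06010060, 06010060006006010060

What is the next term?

φ(06010060006006010060) expands symbol-by-symbol to 060 10 060 0 060 060 10 060 060 060 10 060 060 10 060 0 060 060 10 060; joining the 20 pieces gives the next term.

060100600060060100600600601006006010060006006010060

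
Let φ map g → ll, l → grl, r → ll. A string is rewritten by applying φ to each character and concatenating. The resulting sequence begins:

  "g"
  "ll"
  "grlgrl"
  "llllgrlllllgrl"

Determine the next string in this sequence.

Applying the rule to each of the 14 symbols of llllgrlllllgrl gives the pieces grl grl grl grl ll ll grl grl grl grl grl ll ll grl, which concatenate to the answer.

grlgrlgrlgrlllllgrlgrlgrlgrlgrlllllgrl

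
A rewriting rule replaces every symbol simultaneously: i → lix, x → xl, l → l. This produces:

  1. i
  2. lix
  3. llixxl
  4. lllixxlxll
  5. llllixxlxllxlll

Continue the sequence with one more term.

Replace each of the 15 characters of llllixxlxllxlll in place — l l l l lix xl xl l xl l l xl l l l — and concatenate.

lllllixxlxllxlllxllll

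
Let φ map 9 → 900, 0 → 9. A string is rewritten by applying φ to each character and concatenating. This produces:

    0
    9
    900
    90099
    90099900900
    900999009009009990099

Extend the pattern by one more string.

Replace each of the 21 characters of 900999009009009990099 in place — 900 9 9 900 900 900 9 9 900 9 9 900 9 9 900 900 900 9 9 900 900 — and concatenate.

9009990090090099900999009990090090099900900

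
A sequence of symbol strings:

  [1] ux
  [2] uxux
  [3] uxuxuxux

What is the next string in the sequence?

Each string is two copies of the previous one concatenated.
One more doubling of uxuxuxux gives the answer.

uxuxuxuxuxuxuxux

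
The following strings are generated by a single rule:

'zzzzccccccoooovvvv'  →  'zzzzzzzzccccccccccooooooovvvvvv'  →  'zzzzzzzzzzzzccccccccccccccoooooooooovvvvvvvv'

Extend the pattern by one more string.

zzzzzzzzzzzzzzzzccccccccccccccccccooooooooooooovvvvvvvvvv

Term n consists of 4n z's, followed by 4n+2 c's, followed by 3n+1 o's, followed by 2n+2 v's (n = 1, 2, …).
For the next term, n = 4, so the run lengths are 16, 18, 13, 10.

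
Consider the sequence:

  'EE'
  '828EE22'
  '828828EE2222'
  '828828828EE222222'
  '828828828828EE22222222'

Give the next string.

s(k+1) = 828·s(k)·22, so each term gains 828 as a prefix and 22 as a suffix.
One more step from 828828828828EE22222222 gives the answer.

828828828828828EE2222222222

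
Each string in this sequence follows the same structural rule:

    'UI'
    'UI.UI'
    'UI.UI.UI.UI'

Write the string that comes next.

Every step duplicates the string with '.' between the halves.
Doubling UI.UI.UI.UI with '.' between the halves:

UI.UI.UI.UI.UI.UI.UI.UI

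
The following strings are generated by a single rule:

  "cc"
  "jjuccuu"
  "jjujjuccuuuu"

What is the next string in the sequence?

Each term wraps the previous one in jju on the left and uu on the right.
One more step from jjujjuccuuuu gives the answer.

jjujjujjuccuuuuuu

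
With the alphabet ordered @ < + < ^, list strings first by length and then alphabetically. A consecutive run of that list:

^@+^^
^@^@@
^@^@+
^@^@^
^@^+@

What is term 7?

Continuing the enumeration 2 steps past ^@^+@: ^@^+@ → ^@^++ → (answer).

^@^+^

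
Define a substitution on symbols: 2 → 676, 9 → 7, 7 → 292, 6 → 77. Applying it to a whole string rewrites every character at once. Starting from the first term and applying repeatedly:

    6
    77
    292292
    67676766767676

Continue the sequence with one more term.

Applying the rule to each of the 14 symbols of 67676766767676 gives the pieces 77 292 77 292 77 292 77 77 292 77 292 77 292 77, which concatenate to the answer.

7729277292772927777292772927729277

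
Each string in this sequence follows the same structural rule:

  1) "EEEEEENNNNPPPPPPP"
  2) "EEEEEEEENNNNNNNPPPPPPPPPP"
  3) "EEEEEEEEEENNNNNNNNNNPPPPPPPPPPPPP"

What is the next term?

EEEEEEEEEEEENNNNNNNNNNNNNPPPPPPPPPPPPPPPP

The n-th term is 2n+2 E's then 3n-2 N's then 3n+1 P's, where the shown terms are n = 2, 3, 4.
Setting n = 5 gives 12, 13, 16 characters in each block.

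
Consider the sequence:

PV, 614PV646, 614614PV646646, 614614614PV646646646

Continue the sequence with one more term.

614614614614PV646646646646

s(k+1) = 614·s(k)·646, so each term gains 614 as a prefix and 646 as a suffix.
So the next term is 614·614614614PV646646646·646.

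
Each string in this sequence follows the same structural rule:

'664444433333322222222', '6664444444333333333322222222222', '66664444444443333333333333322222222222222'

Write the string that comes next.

The n-th term is n 6's then 2n+1 4's then 4n-2 3's then 3n+2 2's, where the shown terms are n = 2, 3, 4.
Setting n = 5 gives 5, 11, 18, 17 characters in each block.

666664444444444433333333333333333322222222222222222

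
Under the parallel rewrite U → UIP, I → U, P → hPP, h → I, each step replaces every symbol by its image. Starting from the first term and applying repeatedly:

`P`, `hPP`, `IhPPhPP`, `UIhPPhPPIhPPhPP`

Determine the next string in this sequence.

UIPUIhPPhPPIhPPhPPUIhPPhPPIhPPhPP

φ(UIhPPhPPIhPPhPP) expands symbol-by-symbol to UIP U I hPP hPP I hPP hPP U I hPP hPP I hPP hPP; joining the 15 pieces gives the next term.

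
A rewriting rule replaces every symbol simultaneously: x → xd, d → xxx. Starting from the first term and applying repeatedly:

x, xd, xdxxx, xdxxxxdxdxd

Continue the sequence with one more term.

xdxxxxdxdxdxdxxxxdxxxxdxxx

Apply φ to xdxxxxdxdxd symbol by symbol: x→xd, d→xxx, x→xd, x→xd, x→xd, x→xd, d→xxx, x→xd, d→xxx, x→xd, d→xxx; joined: xd xxx xd xd xd xd xxx xd xxx xd xxx.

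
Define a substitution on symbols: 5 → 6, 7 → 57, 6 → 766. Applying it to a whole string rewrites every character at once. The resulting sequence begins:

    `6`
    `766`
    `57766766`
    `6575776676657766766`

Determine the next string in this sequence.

Rewriting the 19 symbols of 6575776676657766766 one by one yields 766 6 57 6 57 57 766 766 57 766 766 6 57 57 766 766 57 766 766; concatenated:

76665765757766766577667666575776676657766766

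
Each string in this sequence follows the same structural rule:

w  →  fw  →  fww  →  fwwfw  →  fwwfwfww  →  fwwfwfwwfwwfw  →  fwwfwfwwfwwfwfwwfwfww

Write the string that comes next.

fwwfwfwwfwwfwfwwfwfwwfwwfwfwwfwwfw

Each term (from the third on) is the previous term followed by the one before it: term 3 = fw·w = fww.
Continuing: fwwfwfwwfwwfwfwwfwfww · fwwfwfwwfwwfw gives term 8.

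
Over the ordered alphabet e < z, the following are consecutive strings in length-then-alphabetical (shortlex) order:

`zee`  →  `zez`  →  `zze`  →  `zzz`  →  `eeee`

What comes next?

eeez

The successor of eeee increments the rightmost position that isn't already z and resets every position after it to e.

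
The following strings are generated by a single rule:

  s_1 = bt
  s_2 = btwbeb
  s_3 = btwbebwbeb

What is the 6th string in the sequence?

The strings grow by a fixed suffix wbeb each time.
From btwbebwbeb, 3 further steps: btwbebwbeb → btwbebwbebwbeb → btwbebwbebwbebwbeb → (answer).

btwbebwbebwbebwbebwbeb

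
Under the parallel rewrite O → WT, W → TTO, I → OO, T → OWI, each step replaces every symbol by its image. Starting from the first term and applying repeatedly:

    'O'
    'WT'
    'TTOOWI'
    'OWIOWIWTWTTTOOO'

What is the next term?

WTTTOOOWTTTOOOTTOOWITTOOWIOWIOWIWTWTWT

φ(OWIOWIWTWTTTOOO) expands symbol-by-symbol to WT TTO OO WT TTO OO TTO OWI TTO OWI OWI OWI WT WT WT; joining the 15 pieces gives the next term.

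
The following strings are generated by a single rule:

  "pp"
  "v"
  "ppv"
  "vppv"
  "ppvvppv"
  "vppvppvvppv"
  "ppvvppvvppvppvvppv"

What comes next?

From term 3 onward, concatenate the second-to-last term with the last: pp·v = ppv, v·ppv = vppv, …
The next term joins vppvppvvppv and ppvvppvvppvppvvppv.

vppvppvvppvppvvppvvppvppvvppv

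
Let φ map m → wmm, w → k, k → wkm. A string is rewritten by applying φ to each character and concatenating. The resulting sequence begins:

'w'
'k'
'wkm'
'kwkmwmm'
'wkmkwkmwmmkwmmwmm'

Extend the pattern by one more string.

φ(wkmkwkmwmmkwmmwmm) expands symbol-by-symbol to k wkm wmm wkm k wkm wmm k wmm wmm wkm k wmm wmm k wmm wmm; joining the 17 pieces gives the next term.

kwkmwmmwkmkwkmwmmkwmmwmmwkmkwmmwmmkwmmwmm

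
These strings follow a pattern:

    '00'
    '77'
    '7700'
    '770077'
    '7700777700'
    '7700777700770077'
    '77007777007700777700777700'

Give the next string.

Each term (from the third on) is the previous term followed by the one before it: term 3 = 77·00 = 7700.
So term 8 is 77007777007700777700777700·7700777700770077.

770077770077007777007777007700777700770077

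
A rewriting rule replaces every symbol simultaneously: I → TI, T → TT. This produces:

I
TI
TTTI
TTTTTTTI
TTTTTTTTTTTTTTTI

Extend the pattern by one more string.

TTTTTTTTTTTTTTTTTTTTTTTTTTTTTTTI

φ(TTTTTTTTTTTTTTTI) expands symbol-by-symbol to TT TT TT TT TT TT TT TT TT TT TT TT TT TT TT TI; joining the 16 pieces gives the next term.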